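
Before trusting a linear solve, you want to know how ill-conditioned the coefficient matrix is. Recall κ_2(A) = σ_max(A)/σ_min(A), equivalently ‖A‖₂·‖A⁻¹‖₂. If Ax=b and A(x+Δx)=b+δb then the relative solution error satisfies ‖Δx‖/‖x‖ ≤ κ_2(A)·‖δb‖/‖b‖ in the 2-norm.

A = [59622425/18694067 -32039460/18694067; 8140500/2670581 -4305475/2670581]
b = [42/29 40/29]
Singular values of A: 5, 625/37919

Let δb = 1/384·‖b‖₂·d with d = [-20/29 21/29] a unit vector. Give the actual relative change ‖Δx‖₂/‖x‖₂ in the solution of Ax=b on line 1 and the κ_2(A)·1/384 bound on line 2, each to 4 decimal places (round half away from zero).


0.7900
0.7900

largest singular value 5, smallest 625/37919
condition number: 5 ÷ (625/37919) = 303.3520
worst-case relative error ≤ 303.3520 × 1/384 = 0.7900
solve Ax = b  →  x = [0.3529 -0.1882]
2-norm of b is 2.0000; of x, 0.4000
with δb = [-0.0036 0.0038], A·Δx = δb → ‖Δx‖ = 0.3160
dividing the unrounded norms, ‖Δx‖/‖x‖ = 0.7900
realised/bound = 1 exactly: the bound is attained for this b and d


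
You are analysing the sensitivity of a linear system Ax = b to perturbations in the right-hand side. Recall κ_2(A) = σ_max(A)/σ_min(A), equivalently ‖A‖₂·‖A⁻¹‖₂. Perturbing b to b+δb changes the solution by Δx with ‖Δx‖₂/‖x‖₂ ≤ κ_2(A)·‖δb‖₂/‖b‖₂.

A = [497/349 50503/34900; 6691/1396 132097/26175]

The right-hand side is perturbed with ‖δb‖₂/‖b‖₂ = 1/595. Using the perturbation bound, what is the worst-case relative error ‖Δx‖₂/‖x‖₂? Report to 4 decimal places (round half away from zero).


0.3519

M = AᵀA = [48721625/1948816 9591610/365403; 9591610/365403 483438169/17539344]. tr(M)=460966397/8769672, det(M)=17682025/280629504
solving λ² − 460966397/8769672·λ + 17682025/280629504 = 0 gives λ = 841/16, 21025/17539344
κ = σ_max/σ_min = (29/4)/(145/4188) = 209.4000
worst-case relative error ≤ 209.4000 × 1/595 = 0.3519


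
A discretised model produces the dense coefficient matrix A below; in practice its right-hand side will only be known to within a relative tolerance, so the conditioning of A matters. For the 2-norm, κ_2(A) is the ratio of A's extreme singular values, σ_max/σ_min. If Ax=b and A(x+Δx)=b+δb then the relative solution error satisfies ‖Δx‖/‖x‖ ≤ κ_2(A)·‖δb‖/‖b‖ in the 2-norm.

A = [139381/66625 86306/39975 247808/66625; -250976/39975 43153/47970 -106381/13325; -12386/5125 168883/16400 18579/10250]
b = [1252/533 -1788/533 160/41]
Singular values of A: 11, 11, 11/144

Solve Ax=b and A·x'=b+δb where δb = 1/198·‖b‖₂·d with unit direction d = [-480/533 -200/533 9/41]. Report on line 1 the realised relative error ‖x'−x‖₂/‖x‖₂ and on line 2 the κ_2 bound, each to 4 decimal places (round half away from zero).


0.7273
0.7273

largest singular value 11, smallest 11/144
κ = σ_max/σ_min = 11/(11/144) = 144.0000
bound on ‖Δx‖/‖x‖: κ·ε = 144.0000·1/198 = 0.7273
solve Ax = b  →  x = [0.1367 0.3491 0.3520]
‖b‖ = 5.6569, ‖x‖ = 0.5143
δb = ε·‖b‖·d = [-0.0257 -0.0107 0.0063]; solving A·Δx = δb gives ‖Δx‖ = 0.3740
dividing the unrounded norms, ‖Δx‖/‖x‖ = 0.7273
realised/bound = 1 exactly: the bound is attained for this b and d


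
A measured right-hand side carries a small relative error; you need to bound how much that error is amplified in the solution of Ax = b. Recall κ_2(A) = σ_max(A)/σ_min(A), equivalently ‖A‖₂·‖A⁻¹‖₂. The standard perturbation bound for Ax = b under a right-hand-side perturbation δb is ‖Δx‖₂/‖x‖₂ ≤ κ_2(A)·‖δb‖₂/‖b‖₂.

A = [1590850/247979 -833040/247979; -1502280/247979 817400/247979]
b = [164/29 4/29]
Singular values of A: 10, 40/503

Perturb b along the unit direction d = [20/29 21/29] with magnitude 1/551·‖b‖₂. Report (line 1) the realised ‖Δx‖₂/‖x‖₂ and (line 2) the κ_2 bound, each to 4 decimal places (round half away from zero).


from the listed singular values, σ₁ = 10, σ_n = 40/503
condition number: 10 ÷ (40/503) = 125.7500
κ_2(A)·‖δb‖/‖b‖ = 0.2282
solve Ax = b  →  x = [24.0235 44.1941]
‖b‖ = 5.6569, ‖x‖ = 50.3016
Δx = A⁻¹·δb where δb = 1/551·5.6569·d; ‖Δx‖ = 0.1291
realised ‖Δx‖/‖x‖ = 0.0026
realised/bound (from unrounded values) ≈ 0.0112

0.0026
0.2282


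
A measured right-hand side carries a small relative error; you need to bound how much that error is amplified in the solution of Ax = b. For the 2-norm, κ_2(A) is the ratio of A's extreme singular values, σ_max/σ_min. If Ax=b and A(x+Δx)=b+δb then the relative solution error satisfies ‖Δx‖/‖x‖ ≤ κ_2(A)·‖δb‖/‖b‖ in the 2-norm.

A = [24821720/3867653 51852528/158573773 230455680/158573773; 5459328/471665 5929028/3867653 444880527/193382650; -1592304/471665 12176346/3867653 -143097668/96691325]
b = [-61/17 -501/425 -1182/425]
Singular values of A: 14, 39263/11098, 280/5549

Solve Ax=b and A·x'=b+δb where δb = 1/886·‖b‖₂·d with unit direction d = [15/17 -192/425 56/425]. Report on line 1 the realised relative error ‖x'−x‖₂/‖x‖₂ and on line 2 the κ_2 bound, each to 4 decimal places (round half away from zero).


from the listed singular values, σ₁ = 14, σ_n = 280/5549
κ_2(A) = 14 / (280/5549) = 277.4500
perturbation bound = 277.4500·1/886 = 0.3131
solve Ax = b  →  x = [12.9114 -13.5666 -56.4332]
2-norm of b is 4.6904; of x, 59.4598
δb = ε·‖b‖·d = [0.0047 -0.0024 0.0007]; solving A·Δx = δb gives ‖Δx‖ = 0.1049
dividing the unrounded norms, ‖Δx‖/‖x‖ = 0.0018
so the bound overstates the realised error by a factor of ≈ 177.4762 (computed from the unrounded values)

0.0018
0.3131


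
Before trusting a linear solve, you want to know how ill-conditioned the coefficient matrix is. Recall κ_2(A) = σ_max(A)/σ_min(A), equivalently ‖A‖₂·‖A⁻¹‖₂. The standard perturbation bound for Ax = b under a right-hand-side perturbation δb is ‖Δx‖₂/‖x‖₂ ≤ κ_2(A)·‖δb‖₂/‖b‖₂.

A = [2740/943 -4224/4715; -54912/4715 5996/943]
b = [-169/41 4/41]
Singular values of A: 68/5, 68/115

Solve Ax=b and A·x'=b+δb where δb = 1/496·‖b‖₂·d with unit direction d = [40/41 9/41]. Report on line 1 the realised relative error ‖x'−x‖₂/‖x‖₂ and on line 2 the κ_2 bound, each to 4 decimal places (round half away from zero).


0.0021
0.0464

σ_max = 68/5, σ_min = 68/115
κ_2(A) = (68/5) / (68/115) = 23.0000
bound on ‖Δx‖/‖x‖: κ·ε = 23.0000·1/496 = 0.0464
solve Ax = b  →  x = [-3.2483 -5.9343]
‖b‖ = 4.1231, ‖x‖ = 6.7651
Δx = A⁻¹·δb where δb = 1/496·4.1231·d; ‖Δx‖ = 0.0141
relative error = 0.0021
realised/bound (from unrounded values) ≈ 0.0448


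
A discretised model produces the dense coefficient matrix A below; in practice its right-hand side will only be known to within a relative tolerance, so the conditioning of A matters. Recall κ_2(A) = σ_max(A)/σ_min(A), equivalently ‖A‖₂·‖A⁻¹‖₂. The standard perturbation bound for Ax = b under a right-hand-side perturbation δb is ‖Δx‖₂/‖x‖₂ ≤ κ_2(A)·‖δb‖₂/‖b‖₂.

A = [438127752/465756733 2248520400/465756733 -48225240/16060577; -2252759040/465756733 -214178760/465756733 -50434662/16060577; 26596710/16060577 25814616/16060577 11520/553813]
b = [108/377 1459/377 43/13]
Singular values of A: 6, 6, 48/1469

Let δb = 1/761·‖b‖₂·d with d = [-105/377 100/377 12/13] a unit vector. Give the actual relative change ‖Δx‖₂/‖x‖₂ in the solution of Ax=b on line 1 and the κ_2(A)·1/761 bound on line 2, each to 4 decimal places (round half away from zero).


largest singular value 6, smallest 48/1469
condition number: 6 ÷ (48/1469) = 183.6250
perturbation bound = 183.6250·1/761 = 0.2413
solve Ax = b  →  x = [-61.4941 64.3271 84.0632]
‖b‖₂ = 5.0990 and ‖x‖₂ = 122.4178
re-solving with b+δb shifts x by Δx of norm 0.2051
realised ‖Δx‖/‖x‖ = 0.0017
so the bound overstates the realised error by a factor of ≈ 144.0486 (computed from the unrounded values)

0.0017
0.2413


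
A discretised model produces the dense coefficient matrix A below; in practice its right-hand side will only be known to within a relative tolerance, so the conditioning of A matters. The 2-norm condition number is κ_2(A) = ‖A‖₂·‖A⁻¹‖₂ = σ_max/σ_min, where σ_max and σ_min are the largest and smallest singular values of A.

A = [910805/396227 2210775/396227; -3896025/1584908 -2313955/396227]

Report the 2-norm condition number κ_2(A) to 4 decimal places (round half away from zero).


262.7500

AᵀA = [33831228025/2986841104 20296749375/746710276; 20296749375/746710276 12178256650/186677569]; tr = 1353155825/17673616, det = 1500625/17673616
λ_max, λ_min = (1353155825/17673616 ± √1830924600851390625/312356702515456)/2 = 1225/16, 1225/1104601
κ = σ_max/σ_min = (35/4)/(35/1051) = 262.7500


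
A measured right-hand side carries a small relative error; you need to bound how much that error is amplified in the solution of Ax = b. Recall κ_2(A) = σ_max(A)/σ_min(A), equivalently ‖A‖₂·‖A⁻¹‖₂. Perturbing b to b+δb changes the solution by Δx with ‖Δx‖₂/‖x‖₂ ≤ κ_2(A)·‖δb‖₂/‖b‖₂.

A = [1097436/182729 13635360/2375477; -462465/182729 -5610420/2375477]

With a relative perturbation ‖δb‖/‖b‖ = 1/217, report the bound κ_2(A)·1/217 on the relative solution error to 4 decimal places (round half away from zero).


1.0889

form AᵀA = [1418239650321/33389887441 1350658294020/33389887441; 1350658294020/33389887441 1286389674000/33389887441] with trace 3215968281/39702601 and determinant 4665600/39702601
char-poly roots: 81 and 57600/39702601
so κ_2 = √(81 / (57600/39702601)) = 236.2875
worst-case relative error ≤ 236.2875 × 1/217 = 1.0889


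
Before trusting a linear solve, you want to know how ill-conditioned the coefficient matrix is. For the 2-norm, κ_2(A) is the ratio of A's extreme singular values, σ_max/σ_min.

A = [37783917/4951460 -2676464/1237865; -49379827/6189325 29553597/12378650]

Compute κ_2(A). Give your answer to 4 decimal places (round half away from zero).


AᵀA = [88828164838729/728803690000 -3238338498759/91100461250; -3238338498759/91100461250 1890322294849/182200922500]; tr = 154223126429/1166085904, det = 4372515625/4664343616
char-poly roots: 529/4 and 8265625/1166085904
σ_max=√(529/4)=(23/2), σ_min=√(8265625/1166085904)=(2875/34148) → κ = 136.5920

136.5920


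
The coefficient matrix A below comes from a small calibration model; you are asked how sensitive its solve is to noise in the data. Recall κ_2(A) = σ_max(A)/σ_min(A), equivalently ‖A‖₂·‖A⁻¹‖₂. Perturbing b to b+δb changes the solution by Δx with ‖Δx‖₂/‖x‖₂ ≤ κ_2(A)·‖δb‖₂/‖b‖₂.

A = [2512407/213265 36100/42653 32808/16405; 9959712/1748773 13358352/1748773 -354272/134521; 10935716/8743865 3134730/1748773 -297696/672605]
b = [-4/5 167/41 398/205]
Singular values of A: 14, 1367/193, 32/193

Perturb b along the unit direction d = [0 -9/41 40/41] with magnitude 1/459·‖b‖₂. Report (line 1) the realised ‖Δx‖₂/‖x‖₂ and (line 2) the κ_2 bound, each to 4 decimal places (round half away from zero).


0.0099
0.1840

largest singular value 14, smallest 32/193
κ_2(A) = 14 / (32/193) = 84.4375
perturbation bound = 84.4375·1/459 = 0.1840
solve Ax = b  →  x = [-1.1514 3.1348 5.0559]
‖b‖ = 4.5826, ‖x‖ = 6.0593
Δx = A⁻¹·δb where δb = 1/459·4.5826·d; ‖Δx‖ = 0.0602
dividing the unrounded norms, ‖Δx‖/‖x‖ = 0.0099
so the bound overstates the realised error by a factor of ≈ 18.5115 (computed from the unrounded values)


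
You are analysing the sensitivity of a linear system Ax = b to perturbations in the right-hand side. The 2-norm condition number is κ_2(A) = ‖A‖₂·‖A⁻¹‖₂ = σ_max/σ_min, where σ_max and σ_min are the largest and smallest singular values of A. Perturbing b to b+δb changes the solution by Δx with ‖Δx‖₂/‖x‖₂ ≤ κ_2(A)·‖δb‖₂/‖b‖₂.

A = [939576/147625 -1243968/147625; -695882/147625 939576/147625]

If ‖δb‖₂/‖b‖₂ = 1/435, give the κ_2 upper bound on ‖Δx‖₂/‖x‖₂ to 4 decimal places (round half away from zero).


0.5091

form AᵀA = [54682192708/871725625 -72905460144/871725625; -72905460144/871725625 97210377792/871725625] with trace 1215140564/6973805 and determinant 539725824/871725625
char-poly roots: 4356/25 and 123904/34869025
σ_max=√(4356/25)=(66/5), σ_min=√(123904/34869025)=(352/5905) → κ = 221.4375
κ_2(A)·‖δb‖/‖b‖ = 0.5091


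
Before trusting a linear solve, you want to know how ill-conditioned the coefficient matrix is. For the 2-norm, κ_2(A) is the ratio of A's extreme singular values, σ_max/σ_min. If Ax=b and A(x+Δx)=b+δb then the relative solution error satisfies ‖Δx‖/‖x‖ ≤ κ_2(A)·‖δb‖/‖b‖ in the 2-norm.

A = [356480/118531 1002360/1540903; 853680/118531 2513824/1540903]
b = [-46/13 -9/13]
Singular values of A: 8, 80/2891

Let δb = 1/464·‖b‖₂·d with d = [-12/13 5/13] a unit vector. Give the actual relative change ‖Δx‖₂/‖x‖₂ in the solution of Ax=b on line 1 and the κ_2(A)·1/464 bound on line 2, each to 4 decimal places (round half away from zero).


0.0026
0.6231

σ_max = 8, σ_min = 80/2891
κ = σ_max/σ_min = 8/(80/2891) = 289.1000
perturbation bound = 289.1000·1/464 = 0.6231
solve Ax = b  →  x = [-24.0418 105.7134]
‖b‖₂ = 3.6056 and ‖x‖₂ = 108.4128
Δx = A⁻¹·δb where δb = 1/464·3.6056·d; ‖Δx‖ = 0.2808
relative error = 0.0026
realised/bound (from unrounded values) ≈ 0.0042


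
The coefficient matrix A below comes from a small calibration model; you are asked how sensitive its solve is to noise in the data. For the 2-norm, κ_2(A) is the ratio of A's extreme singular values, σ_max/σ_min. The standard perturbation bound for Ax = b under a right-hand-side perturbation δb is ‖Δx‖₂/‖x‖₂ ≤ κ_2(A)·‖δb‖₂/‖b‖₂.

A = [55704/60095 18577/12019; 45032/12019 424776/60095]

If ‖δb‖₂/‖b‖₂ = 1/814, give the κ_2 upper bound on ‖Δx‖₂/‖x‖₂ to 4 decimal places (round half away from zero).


form AᵀA = [53799961216/3611409025 4032665208/144456361; 4032665208/144456361 189062273401/3611409025] with trace 840353753/12496225 and determinant 180848704/312405625
eigenvalues of AᵀA: λ = (tr ± √(tr²−4·det))/2 = 1681/25, 107584/12496225
so κ_2 = √((1681/25) / (107584/12496225)) = 88.3750
perturbation bound = 88.3750·1/814 = 0.1086

0.1086


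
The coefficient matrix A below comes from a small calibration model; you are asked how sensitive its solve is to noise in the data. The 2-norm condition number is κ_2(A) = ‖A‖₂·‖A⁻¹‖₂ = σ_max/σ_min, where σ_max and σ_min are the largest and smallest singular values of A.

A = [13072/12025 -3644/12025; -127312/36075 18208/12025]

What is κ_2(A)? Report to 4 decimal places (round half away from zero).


M = AᵀA = [28393984/2082249 -3937600/694083; -3937600/694083 551696/231361]. tr(M)=197392/12321, det(M)=4096/12321
λ_max, λ_min = (197392/12321 ± √38761734400/151807041)/2 = 16, 256/12321
so κ_2 = √(16 / (256/12321)) = 27.7500

27.7500


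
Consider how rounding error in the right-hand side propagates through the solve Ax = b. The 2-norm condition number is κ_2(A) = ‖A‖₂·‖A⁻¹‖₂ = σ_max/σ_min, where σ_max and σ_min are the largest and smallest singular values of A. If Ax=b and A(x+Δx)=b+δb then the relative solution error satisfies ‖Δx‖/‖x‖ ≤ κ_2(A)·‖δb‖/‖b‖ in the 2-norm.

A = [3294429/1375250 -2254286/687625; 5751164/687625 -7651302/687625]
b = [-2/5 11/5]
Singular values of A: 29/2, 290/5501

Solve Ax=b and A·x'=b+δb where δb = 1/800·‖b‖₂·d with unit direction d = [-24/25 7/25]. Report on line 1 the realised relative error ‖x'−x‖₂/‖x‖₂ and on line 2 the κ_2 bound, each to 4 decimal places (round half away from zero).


from the listed singular values, σ₁ = 29/2, σ_n = 290/5501
κ = σ_max/σ_min = (29/2)/(290/5501) = 275.0500
bound on ‖Δx‖/‖x‖: κ·ε = 275.0500·1/800 = 0.3438
solve Ax = b  →  x = [15.2579 11.2710]
‖b‖ = 2.2361, ‖x‖ = 18.9695
re-solving with b+δb shifts x by Δx of norm 0.0530
dividing the unrounded norms, ‖Δx‖/‖x‖ = 0.0028
realised/bound (from unrounded values) ≈ 0.0081

0.0028
0.3438


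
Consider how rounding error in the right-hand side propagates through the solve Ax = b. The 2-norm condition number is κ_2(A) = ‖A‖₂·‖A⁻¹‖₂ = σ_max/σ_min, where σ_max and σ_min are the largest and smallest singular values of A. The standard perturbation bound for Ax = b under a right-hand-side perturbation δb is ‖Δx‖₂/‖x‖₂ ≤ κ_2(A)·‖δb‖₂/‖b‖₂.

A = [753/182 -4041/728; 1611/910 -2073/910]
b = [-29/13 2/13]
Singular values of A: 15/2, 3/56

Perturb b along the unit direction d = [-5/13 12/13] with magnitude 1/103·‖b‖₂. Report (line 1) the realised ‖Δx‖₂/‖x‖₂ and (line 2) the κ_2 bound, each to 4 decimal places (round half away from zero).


0.0217
1.3592

σ_max = 15/2, σ_min = 3/56
condition number: (15/2) ÷ (3/56) = 140.0000
bound on ‖Δx‖/‖x‖: κ·ε = 140.0000·1/103 = 1.3592
solve Ax = b  →  x = [14.7733 11.4133]
‖b‖ = 2.2361, ‖x‖ = 18.6686
δb = ε·‖b‖·d = [-0.0083 0.0200]; solving A·Δx = δb gives ‖Δx‖ = 0.4052
relative error = 0.0217
tightness: 0.0217 against a bound of 1.3592 (unrounded ratio ≈ 0.0160)


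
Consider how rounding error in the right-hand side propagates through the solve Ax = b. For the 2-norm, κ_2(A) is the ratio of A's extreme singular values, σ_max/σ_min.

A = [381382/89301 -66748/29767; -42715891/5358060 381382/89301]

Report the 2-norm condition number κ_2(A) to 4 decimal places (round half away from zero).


289.6875

M = AᵀA = [8125520317129/99338432400 -36112870889/827820270; -36112870889/827820270 642041140/27594009]. tr(M)=36113731561/343731600, det(M)=2825761/21483225
eigenvalues of AᵀA: λ = (tr ± √(tr²−4·det))/2 = 1681/16, 26896/21483225
so κ_2 = √((1681/16) / (26896/21483225)) = 289.6875


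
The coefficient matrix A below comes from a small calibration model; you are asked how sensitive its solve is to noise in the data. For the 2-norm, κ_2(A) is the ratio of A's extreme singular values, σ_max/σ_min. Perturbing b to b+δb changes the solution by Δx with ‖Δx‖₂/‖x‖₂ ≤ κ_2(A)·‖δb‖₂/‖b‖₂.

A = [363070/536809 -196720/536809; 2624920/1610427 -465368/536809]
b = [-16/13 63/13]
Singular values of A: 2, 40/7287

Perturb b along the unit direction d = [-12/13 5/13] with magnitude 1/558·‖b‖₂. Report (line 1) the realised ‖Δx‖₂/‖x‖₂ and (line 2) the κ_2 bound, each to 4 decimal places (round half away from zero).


0.0030
0.6530

largest singular value 2, smallest 40/7287
κ_2(A) = 2 / (40/7287) = 364.3500
κ_2(A)·‖δb‖/‖b‖ = 0.6530
solve Ax = b  →  x = [258.9529 481.2868]
‖b‖₂ = 5.0000 and ‖x‖₂ = 546.5287
Δx = A⁻¹·δb where δb = 1/558·5.0000·d; ‖Δx‖ = 1.6324
dividing the unrounded norms, ‖Δx‖/‖x‖ = 0.0030
realised/bound (from unrounded values) ≈ 0.0046


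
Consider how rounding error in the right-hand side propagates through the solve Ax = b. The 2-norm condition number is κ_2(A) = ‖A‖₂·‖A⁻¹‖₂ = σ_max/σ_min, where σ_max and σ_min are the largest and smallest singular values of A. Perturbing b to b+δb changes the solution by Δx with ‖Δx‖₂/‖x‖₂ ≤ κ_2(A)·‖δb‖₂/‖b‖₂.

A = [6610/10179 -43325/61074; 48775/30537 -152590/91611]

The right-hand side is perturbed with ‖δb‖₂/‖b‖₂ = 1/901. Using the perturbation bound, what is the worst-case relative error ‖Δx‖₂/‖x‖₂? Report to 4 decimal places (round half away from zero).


0.1349

M = AᵀA = [16403725/5517801 -51664375/16553403; -51664375/16553403 651055225/198640836]. tr(M)=1476325/236196, det(M)=625/236196
eigenvalues of AᵀA: λ = (tr ± √(tr²−4·det))/2 = 25/4, 25/59049
κ = σ_max/σ_min = (5/2)/(5/243) = 121.5000
worst-case relative error ≤ 121.5000 × 1/901 = 0.1349


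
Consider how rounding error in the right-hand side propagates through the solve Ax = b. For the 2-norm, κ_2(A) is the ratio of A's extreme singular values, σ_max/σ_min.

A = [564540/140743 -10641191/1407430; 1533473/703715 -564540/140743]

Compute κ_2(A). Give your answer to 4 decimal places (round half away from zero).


243.5000

M = AᵀA = [35706486961/1713546025 -2677782582/68541841; -2677782582/68541841 502095110929/6854184100]. tr(M)=2231560757/23716900, det(M)=88529281/592922500
eigenvalues of AᵀA: λ = (tr ± √(tr²−4·det))/2 = 9409/100, 9409/5929225
κ_2(A) = √(λ_max/λ_min) = √((9409/100) / (9409/5929225)) = 243.5000


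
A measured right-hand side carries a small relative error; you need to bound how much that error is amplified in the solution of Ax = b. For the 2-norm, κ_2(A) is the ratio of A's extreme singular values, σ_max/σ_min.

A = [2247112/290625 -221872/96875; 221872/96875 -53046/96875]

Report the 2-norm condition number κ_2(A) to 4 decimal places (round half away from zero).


69.7500

M = AᵀA = [351523648/5405625 -34168288/1801875; -34168288/1801875 3330628/600625]. tr(M)=15259972/216225, det(M)=614656/600625
eigenvalues of AᵀA: λ = (tr ± √(tr²−4·det))/2 = 1764/25, 3136/216225
so κ_2 = √((1764/25) / (3136/216225)) = 69.7500


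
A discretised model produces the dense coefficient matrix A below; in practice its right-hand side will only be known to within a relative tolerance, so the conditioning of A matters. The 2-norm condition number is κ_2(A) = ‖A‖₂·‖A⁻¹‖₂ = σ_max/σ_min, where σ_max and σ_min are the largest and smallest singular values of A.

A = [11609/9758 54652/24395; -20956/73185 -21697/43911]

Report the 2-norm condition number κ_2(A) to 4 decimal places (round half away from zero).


126.0000

form AᵀA = [19083649/12744900 1073150/382347; 1073150/382347 150923929/28676025] with trace 2683213/396900 and determinant 28561/9922500
solving λ² − 2683213/396900·λ + 28561/9922500 = 0 gives λ = 169/25, 169/396900
κ = σ_max/σ_min = (13/5)/(13/630) = 126.0000


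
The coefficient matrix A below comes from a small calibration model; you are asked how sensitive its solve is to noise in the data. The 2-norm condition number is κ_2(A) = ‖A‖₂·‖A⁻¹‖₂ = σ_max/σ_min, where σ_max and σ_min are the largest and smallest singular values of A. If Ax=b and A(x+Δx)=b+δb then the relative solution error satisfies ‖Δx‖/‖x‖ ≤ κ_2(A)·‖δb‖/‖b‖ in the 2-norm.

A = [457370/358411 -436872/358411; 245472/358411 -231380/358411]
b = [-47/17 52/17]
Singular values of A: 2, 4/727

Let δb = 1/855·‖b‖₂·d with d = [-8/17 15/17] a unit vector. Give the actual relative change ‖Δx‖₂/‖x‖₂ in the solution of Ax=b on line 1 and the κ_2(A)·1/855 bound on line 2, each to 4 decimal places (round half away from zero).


0.0012
0.4251

from the listed singular values, σ₁ = 2, σ_n = 4/727
κ = σ_max/σ_min = 2/(4/727) = 363.5000
κ_2(A)·‖δb‖/‖b‖ = 0.4251
solve Ax = b  →  x = [501.0172 526.7931]
‖b‖ = 4.1231, ‖x‖ = 727.0002
with δb = [-0.0023 0.0043], A·Δx = δb → ‖Δx‖ = 0.8765
relative error = 0.0012
realised/bound (from unrounded values) ≈ 0.0028


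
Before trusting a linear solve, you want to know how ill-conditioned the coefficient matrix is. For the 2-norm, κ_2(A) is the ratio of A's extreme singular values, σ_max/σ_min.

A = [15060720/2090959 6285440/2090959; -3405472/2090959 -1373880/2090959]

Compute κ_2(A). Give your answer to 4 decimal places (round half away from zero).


M = AᵀA = [10910288128/200069077 4545918720/200069077; 4545918720/200069077 1894216000/200069077]. tr(M)=984961856/15389929, det(M)=409600/15389929
λ_max, λ_min = (984961856/15389929 ± √970124642915291136/236849914625041)/2 = 64, 6400/15389929
so κ_2 = √(64 / (6400/15389929)) = 392.3000

392.3000


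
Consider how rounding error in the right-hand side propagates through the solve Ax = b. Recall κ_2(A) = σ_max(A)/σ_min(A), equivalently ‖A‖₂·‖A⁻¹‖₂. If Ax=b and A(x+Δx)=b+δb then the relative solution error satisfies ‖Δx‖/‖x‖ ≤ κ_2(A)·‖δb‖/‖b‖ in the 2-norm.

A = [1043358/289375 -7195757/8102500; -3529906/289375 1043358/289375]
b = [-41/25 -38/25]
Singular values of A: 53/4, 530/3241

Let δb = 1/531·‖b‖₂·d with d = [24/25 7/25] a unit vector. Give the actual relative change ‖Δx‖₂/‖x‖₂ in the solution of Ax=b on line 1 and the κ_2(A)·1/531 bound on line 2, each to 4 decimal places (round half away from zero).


0.0021
0.1526

largest singular value 53/4, smallest 530/3241
condition number: (53/4) ÷ (530/3241) = 81.0250
κ_2(A)·‖δb‖/‖b‖ = 0.1526
solve Ax = b  →  x = [-3.3520 -11.7621]
‖b‖ = 2.2361, ‖x‖ = 12.2304
re-solving with b+δb shifts x by Δx of norm 0.0258
realised ‖Δx‖/‖x‖ = 0.0021
realised/bound (from unrounded values) ≈ 0.0138


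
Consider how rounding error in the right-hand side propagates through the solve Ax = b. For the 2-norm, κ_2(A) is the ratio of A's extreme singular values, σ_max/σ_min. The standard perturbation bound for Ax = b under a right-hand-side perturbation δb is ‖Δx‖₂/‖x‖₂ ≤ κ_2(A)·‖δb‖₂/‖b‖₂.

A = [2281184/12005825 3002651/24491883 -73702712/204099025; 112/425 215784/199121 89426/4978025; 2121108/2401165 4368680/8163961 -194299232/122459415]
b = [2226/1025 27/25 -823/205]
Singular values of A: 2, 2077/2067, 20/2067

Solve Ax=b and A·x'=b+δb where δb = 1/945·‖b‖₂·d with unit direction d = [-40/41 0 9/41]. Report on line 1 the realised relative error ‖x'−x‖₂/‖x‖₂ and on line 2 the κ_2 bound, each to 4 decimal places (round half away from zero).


0.0017
0.2187

σ_max = 2, σ_min = 20/2067
κ = σ_max/σ_min = 2/(20/2067) = 206.7000
κ_2(A)·‖δb‖/‖b‖ = 0.2187
solve Ax = b  →  x = [-274.2794 69.7950 -126.6360]
‖b‖₂ = 4.6904 and ‖x‖₂ = 310.0600
Δx = A⁻¹·δb where δb = 1/945·4.6904·d; ‖Δx‖ = 0.5130
realised ‖Δx‖/‖x‖ = 0.0017
realised/bound (from unrounded values) ≈ 0.0076


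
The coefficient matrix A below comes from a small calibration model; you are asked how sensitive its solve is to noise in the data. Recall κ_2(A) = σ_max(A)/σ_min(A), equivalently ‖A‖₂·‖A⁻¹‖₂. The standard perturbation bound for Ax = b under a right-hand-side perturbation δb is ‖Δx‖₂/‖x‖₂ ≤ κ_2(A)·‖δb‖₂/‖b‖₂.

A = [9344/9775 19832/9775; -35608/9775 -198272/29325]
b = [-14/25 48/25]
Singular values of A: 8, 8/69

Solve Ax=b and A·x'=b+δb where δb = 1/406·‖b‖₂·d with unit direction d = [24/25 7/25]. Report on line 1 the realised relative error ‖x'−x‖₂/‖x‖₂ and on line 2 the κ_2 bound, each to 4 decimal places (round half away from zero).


0.1700
0.1700

from the listed singular values, σ₁ = 8, σ_n = 8/69
κ = σ_max/σ_min = 8/(8/69) = 69.0000
κ_2(A)·‖δb‖/‖b‖ = 0.1700
solve Ax = b  →  x = [-0.1176 -0.2206]
2-norm of b is 2.0000; of x, 0.2500
δb = ε·‖b‖·d = [0.0047 0.0014]; solving A·Δx = δb gives ‖Δx‖ = 0.0425
relative error = 0.1700
so the bound is sharp here: realised error equals the bound


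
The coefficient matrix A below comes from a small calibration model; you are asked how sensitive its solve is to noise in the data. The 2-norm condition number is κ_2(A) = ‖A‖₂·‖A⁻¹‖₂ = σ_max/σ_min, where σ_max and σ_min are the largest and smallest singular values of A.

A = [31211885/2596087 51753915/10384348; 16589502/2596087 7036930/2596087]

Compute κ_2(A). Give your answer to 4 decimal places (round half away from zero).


293.6750

form AᵀA = [4323160352461/23320649521 7205169205935/93282598084; 7205169205935/93282598084 12009556605625/373130392336] with trace 480355752929/2207872144 and determinant 302934025/551968036
char-poly roots: 3481/16 and 348100/137992009
κ_2(A) = √(λ_max/λ_min) = √((3481/16) / (348100/137992009)) = 293.6750


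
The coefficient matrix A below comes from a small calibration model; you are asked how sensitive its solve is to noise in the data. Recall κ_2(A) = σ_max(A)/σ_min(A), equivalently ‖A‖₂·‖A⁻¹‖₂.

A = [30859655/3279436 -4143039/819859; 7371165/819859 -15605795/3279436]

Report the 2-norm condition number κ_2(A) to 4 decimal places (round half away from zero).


form AᵀA = [2166068349625/12787991056 -72201439980/799249441; -72201439980/799249441 616144104721/12787991056] with trace 4813516357/22124552 and determinant 302934025/707985664
solving λ² − 4813516357/22124552·λ + 302934025/707985664 = 0 gives λ = 3481/16, 87025/44249104
so κ_2 = √((3481/16) / (87025/44249104)) = 332.6000

332.6000


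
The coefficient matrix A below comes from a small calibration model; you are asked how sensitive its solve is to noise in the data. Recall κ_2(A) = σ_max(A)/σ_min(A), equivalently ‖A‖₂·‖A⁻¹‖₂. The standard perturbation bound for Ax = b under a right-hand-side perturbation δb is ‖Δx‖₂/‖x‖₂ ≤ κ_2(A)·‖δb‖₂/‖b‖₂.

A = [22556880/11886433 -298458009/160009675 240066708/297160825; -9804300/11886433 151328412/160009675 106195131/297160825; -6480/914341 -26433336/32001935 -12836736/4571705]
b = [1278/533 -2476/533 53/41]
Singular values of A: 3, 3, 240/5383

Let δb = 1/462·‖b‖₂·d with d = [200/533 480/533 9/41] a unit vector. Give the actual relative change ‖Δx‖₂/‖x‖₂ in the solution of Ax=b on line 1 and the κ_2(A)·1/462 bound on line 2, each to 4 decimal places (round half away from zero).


0.0039
0.1456

from the listed singular values, σ₁ = 3, σ_n = 240/5383
κ_2(A) = 3 / (240/5383) = 67.2875
worst-case relative error ≤ 67.2875 × 1/462 = 0.1456
solve Ax = b  →  x = [49.6450 43.4354 -13.3631]
‖b‖ = 5.3852, ‖x‖ = 67.3040
re-solving with b+δb shifts x by Δx of norm 0.2614
dividing the unrounded norms, ‖Δx‖/‖x‖ = 0.0039
tightness: 0.0039 against a bound of 0.1456 (unrounded ratio ≈ 0.0267)


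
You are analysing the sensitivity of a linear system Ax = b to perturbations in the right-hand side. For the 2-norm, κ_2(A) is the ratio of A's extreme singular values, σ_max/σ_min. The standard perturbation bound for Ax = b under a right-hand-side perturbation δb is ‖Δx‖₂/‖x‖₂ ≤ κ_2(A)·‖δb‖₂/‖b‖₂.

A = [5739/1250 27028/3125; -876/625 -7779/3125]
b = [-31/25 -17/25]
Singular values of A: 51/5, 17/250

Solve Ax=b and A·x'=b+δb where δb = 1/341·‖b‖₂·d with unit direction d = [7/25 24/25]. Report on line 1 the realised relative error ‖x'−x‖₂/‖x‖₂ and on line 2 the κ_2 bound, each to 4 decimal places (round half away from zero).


0.0041
0.4399

from the listed singular values, σ₁ = 51/5, σ_n = 17/250
condition number: (51/5) ÷ (17/250) = 150.0000
perturbation bound = 150.0000·1/341 = 0.4399
solve Ax = b  →  x = [12.9296 -7.0069]
2-norm of b is 1.4142; of x, 14.7062
with δb = [0.0012 0.0040], A·Δx = δb → ‖Δx‖ = 0.0610
realised ‖Δx‖/‖x‖ = 0.0041
realised/bound (from unrounded values) ≈ 0.0094


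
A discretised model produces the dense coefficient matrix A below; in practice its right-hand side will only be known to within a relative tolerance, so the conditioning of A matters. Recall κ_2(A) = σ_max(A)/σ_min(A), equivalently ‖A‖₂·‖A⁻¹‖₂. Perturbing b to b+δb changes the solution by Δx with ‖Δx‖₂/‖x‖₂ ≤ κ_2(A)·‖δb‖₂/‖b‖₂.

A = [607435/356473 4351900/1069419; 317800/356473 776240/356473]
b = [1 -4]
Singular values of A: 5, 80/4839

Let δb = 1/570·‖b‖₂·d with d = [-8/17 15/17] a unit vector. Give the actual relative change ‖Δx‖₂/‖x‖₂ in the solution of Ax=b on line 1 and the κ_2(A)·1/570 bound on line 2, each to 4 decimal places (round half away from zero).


0.0018
0.5306

σ_max = 5, σ_min = 80/4839
κ_2(A) = 5 / (80/4839) = 302.4375
κ_2(A)·‖δb‖/‖b‖ = 0.5306
solve Ax = b  →  x = [223.2615 -93.2423]
2-norm of b is 4.1231; of x, 241.9501
δb = ε·‖b‖·d = [-0.0034 0.0064]; solving A·Δx = δb gives ‖Δx‖ = 0.4375
dividing the unrounded norms, ‖Δx‖/‖x‖ = 0.0018
tightness: 0.0018 against a bound of 0.5306 (unrounded ratio ≈ 0.0034)


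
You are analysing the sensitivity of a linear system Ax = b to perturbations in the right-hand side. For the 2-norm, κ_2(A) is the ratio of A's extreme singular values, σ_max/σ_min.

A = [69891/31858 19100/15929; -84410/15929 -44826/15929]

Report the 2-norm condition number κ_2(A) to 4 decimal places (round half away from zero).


234.2500

M = AᵀA = [33384944281/1014932164 4451221710/253733041; 4451221710/253733041 2374180276/253733041]. tr(M)=148379465/3511876, det(M)=28561/877969
eigenvalues of AᵀA: λ = (tr ± √(tr²−4·det))/2 = 169/4, 676/877969
σ_max=√(169/4)=(13/2), σ_min=√(676/877969)=(26/937) → κ = 234.2500


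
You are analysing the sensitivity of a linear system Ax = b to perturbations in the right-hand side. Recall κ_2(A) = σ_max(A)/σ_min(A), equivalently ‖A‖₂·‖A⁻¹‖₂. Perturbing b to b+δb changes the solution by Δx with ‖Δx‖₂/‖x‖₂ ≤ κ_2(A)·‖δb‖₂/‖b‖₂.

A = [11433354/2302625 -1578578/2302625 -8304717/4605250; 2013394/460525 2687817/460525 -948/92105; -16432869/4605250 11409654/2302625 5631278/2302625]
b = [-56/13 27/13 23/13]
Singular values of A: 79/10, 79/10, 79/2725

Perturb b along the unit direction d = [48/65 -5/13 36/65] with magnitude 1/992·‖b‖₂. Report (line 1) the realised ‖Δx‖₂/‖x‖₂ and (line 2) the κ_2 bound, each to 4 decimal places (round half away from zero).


0.0017
0.2747

largest singular value 79/10, smallest 79/2725
κ_2(A) = (79/10) / (79/2725) = 272.5000
bound on ‖Δx‖/‖x‖: κ·ε = 272.5000·1/992 = 0.2747
solve Ax = b  →  x = [-32.1383 24.2619 -95.3262]
‖b‖₂ = 5.0990 and ‖x‖₂ = 103.4823
Δx = A⁻¹·δb where δb = 1/992·5.0990·d; ‖Δx‖ = 0.1773
realised ‖Δx‖/‖x‖ = 0.0017
so the bound overstates the realised error by a factor of ≈ 160.3270 (computed from the unrounded values)


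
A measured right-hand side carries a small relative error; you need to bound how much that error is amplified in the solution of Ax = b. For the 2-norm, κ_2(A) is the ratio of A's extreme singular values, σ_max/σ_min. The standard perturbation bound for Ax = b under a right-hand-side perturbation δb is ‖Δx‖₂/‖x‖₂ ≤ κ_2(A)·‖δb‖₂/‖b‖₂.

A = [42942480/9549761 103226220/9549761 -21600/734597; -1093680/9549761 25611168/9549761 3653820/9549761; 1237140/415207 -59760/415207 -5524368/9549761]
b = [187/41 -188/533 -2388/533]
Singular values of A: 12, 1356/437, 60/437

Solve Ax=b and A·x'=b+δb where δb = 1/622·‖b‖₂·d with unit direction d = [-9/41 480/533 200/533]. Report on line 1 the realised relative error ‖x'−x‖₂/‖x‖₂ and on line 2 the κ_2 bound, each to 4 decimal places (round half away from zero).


0.0034
0.1405

σ_max = 12, σ_min = 60/437
condition number: 12 ÷ (60/437) = 87.4000
perturbation bound = 87.4000·1/622 = 0.1405
solve Ax = b  →  x = [-5.4601 2.6361 -21.0341]
2-norm of b is 6.4031; of x, 21.8905
δb = ε·‖b‖·d = [-0.0023 0.0093 0.0039]; solving A·Δx = δb gives ‖Δx‖ = 0.0750
dividing the unrounded norms, ‖Δx‖/‖x‖ = 0.0034
tightness: 0.0034 against a bound of 0.1405 (unrounded ratio ≈ 0.0244)


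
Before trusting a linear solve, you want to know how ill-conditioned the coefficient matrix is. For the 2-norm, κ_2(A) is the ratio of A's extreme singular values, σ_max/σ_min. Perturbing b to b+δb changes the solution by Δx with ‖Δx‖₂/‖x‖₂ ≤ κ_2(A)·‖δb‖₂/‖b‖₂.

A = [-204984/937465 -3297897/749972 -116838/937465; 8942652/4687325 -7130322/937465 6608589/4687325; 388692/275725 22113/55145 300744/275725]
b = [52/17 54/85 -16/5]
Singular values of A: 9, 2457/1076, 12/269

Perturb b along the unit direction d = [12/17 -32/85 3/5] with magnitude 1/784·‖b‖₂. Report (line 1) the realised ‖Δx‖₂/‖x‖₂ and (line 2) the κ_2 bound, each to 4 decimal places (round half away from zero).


0.0724
0.2573

from the listed singular values, σ₁ = 9, σ_n = 12/269
κ_2(A) = 9 / (12/269) = 201.7500
worst-case relative error ≤ 201.7500 × 1/784 = 0.2573
solve Ax = b  →  x = [-1.3282 -0.6013 -0.9961]
2-norm of b is 4.4721; of x, 1.7658
δb = ε·‖b‖·d = [0.0040 -0.0021 0.0034]; solving A·Δx = δb gives ‖Δx‖ = 0.1279
dividing the unrounded norms, ‖Δx‖/‖x‖ = 0.0724
realised/bound (from unrounded values) ≈ 0.2814


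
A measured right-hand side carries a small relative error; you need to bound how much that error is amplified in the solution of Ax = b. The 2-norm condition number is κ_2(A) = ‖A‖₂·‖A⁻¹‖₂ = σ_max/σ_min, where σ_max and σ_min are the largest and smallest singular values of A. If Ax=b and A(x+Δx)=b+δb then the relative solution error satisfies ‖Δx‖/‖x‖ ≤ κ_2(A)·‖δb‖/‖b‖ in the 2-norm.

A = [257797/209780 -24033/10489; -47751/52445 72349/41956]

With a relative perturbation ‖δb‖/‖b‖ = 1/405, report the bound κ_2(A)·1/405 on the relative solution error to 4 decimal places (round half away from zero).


M = AᵀA = [4117672849/1760305936 -482518620/110019121; -482518620/110019121 14475739225/1760305936]. tr(M)=32168533/3045512, det(M)=105625/97456384
solving λ² − 32168533/3045512·λ + 105625/97456384 = 0 gives λ = 169/16, 625/6091024
σ_max=√(169/16)=(13/4), σ_min=√(625/6091024)=(25/2468) → κ = 320.8400
bound on ‖Δx‖/‖x‖: κ·ε = 320.8400·1/405 = 0.7922

0.7922


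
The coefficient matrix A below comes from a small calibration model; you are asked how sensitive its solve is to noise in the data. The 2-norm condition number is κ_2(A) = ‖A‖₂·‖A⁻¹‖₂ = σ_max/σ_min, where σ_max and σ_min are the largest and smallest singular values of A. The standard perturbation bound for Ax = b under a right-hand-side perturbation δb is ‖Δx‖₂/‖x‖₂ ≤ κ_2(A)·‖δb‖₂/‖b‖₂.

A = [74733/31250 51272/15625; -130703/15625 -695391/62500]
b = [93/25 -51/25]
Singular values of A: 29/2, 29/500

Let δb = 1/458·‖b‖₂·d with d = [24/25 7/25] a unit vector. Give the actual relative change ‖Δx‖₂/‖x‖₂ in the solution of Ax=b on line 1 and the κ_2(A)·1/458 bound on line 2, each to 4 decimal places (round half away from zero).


largest singular value 29/2, smallest 29/500
κ_2(A) = (29/2) / (29/500) = 250.0000
bound on ‖Δx‖/‖x‖: κ·ε = 250.0000·1/458 = 0.5459
solve Ax = b  →  x = [-41.2552 31.2000]
‖b‖₂ = 4.2426 and ‖x‖₂ = 51.7246
with δb = [0.0089 0.0026], A·Δx = δb → ‖Δx‖ = 0.1597
realised ‖Δx‖/‖x‖ = 0.0031
realised/bound (from unrounded values) ≈ 0.0057

0.0031
0.5459


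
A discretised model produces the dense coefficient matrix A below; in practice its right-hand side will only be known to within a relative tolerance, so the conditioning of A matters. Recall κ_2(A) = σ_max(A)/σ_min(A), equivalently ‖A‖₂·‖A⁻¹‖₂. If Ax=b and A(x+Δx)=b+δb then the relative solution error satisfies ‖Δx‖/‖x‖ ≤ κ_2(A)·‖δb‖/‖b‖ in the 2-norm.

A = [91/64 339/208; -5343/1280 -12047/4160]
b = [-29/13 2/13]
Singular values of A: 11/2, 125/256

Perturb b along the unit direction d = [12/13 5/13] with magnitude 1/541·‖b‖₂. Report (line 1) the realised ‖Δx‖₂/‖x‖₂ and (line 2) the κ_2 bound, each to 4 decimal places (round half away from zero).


σ_max = 11/2, σ_min = 125/256
condition number: (11/2) ÷ (125/256) = 11.2640
worst-case relative error ≤ 11.2640 × 1/541 = 0.0208
solve Ax = b  →  x = [2.3121 -3.3859]
‖b‖₂ = 2.2361 and ‖x‖₂ = 4.1000
with δb = [0.0038 0.0016], A·Δx = δb → ‖Δx‖ = 0.0085
realised ‖Δx‖/‖x‖ = 0.0021
tightness: 0.0021 against a bound of 0.0208 (unrounded ratio ≈ 0.0992)

0.0021
0.0208
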